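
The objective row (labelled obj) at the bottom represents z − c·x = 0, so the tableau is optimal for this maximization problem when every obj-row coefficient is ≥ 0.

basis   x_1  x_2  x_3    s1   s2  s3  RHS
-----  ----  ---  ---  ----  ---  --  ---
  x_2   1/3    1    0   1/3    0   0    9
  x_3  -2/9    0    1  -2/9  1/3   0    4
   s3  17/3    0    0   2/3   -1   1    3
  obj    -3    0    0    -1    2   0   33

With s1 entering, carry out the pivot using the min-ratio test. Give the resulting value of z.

Ratio test on column s1 — row 1: 9/(1/3) = 27; row 2: entry -2/9 ≤ 0; row 3: 3/(2/3) = 9/2. Minimum is 9/2 at row 3 (s3 leaves); pivot element 2/3.
Pivot on row 3; the obj-row RHS becomes 33 − (-1)·(9/2) = 75/2.

75/2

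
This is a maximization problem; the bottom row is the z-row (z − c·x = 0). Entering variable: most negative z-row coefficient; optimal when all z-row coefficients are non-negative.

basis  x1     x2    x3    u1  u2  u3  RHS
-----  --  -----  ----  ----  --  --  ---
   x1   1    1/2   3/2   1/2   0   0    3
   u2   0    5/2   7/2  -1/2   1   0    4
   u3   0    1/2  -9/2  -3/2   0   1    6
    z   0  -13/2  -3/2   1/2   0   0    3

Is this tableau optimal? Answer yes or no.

no

The z-row has a negative entry -13/2 in column x2, so it is not optimal.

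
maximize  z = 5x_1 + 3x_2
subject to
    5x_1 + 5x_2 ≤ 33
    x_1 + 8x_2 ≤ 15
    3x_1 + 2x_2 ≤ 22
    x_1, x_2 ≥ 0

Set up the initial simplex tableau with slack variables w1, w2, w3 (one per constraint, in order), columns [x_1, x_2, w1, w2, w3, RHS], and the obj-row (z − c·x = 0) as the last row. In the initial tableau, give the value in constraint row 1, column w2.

Slack w2 belongs to constraint 2; its column is the unit vector e_2, so the entry in row 1 is 0.

0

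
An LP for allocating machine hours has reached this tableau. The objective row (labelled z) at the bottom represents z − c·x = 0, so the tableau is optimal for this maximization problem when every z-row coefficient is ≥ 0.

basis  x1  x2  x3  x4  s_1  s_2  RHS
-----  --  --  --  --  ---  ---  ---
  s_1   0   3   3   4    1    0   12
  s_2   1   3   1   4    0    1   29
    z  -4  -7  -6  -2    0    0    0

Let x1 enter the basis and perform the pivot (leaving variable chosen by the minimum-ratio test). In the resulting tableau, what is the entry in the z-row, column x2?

5

Ratio test on column x1 — row 1: entry 0 ≤ 0; row 2: 29/1 = 29. Minimum is 29 at row 2 (s_2 leaves); pivot element 1.
Divide row 2 by 1; eliminate column x1 from the other rows.
z-row update in column x2: -7 − (-4)·3 = 5.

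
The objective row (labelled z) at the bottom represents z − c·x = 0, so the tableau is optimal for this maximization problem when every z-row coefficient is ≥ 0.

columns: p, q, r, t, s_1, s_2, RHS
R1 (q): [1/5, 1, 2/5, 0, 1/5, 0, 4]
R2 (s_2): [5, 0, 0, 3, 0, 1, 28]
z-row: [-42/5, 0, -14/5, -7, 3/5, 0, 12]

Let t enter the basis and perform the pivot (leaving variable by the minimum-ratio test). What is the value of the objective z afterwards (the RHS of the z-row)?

232/3

Ratio test on column t — row 1: entry 0 ≤ 0; row 2: 28/3 = 28/3. Minimum is 28/3 at row 2 (s_2 leaves); pivot element 3.
Pivot on row 2; the z-row RHS becomes 12 − (-7)·(28/3) = 232/3.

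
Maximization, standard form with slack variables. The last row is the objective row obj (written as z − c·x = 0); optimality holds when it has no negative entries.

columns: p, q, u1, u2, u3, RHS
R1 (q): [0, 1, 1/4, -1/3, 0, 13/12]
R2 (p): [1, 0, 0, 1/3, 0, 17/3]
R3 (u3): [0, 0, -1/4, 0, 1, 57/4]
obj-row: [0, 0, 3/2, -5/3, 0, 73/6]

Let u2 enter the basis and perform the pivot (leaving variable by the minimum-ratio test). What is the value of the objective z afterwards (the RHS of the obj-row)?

Ratio test on column u2 — row 1: entry -1/3 ≤ 0; row 2: (17/3)/(1/3) = 17; row 3: entry 0 ≤ 0. Minimum is 17 at row 2 (p leaves); pivot element 1/3.
Pivot on row 2; the obj-row RHS becomes 73/6 − (-5/3)·17 = 81/2.

81/2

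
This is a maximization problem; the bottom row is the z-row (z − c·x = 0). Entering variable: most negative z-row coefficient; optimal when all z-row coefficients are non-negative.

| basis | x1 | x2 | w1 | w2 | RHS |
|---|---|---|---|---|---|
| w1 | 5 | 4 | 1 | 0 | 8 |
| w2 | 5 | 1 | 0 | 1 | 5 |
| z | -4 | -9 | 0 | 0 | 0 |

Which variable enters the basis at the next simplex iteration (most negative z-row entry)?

x2

Negative z-row entries: x1: -4, x2: -9.
The most negative is -9 in column x2, so x2 enters.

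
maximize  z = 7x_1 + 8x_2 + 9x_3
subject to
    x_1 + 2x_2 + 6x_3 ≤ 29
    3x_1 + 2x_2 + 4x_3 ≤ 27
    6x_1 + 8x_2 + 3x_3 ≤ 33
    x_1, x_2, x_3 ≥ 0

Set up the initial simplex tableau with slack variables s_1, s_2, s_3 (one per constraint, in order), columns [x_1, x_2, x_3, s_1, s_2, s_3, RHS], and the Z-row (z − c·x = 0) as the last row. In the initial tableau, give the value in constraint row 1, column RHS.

The RHS of constraint 1 is b_1 = 29.

29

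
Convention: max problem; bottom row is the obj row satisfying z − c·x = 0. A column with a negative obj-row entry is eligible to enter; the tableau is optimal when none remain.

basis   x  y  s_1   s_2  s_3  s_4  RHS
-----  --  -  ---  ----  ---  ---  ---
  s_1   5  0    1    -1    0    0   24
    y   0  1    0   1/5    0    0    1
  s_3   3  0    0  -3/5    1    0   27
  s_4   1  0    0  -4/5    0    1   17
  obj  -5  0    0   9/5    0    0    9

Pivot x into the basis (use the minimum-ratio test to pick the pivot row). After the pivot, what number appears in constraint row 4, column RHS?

61/5

Ratio test on column x — row 1: 24/5 = 24/5; row 2: entry 0 ≤ 0; row 3: 27/3 = 9; row 4: 17/1 = 17. Minimum is 24/5 at row 1 (s_1 leaves); pivot element 5.
Divide row 1 by 5; eliminate column x from the other rows.
Row 4 update in column RHS: 17 − 1·(24/5) = 61/5.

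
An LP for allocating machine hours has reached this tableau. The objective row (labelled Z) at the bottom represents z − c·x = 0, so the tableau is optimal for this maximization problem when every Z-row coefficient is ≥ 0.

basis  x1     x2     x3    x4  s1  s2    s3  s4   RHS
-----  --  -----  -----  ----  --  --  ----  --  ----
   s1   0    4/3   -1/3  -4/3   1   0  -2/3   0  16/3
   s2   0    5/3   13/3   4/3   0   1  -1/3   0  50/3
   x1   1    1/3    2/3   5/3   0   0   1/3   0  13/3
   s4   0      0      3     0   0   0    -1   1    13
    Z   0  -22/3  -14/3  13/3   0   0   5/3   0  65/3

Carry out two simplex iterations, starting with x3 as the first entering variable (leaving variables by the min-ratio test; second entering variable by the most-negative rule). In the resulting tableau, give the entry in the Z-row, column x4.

Ratio test on column x3 — row 1: entry -1/3 ≤ 0; row 2: (50/3)/(13/3) = 50/13; row 3: (13/3)/(2/3) = 13/2; row 4: 13/3 = 13/3. Minimum is 50/13 at row 2 (s2 leaves); pivot element 13/3.
Divide row 2 by 13/3; eliminate column x3 from the other rows.
Second iteration: most negative Z-row entry is -72/13 in column x2, so x2 enters.
Ratio test on column x2 — row 1: (86/13)/(19/13) = 86/19; row 2: (50/13)/(5/13) = 10; row 3: (23/13)/(1/13) = 23; row 4: entry -15/13 ≤ 0. Minimum is 86/19 at row 1 (s1 leaves); pivot element 19/13.
Divide row 1 by 19/13; eliminate column x2 from the other rows.
After both pivots, the entry at the Z-row, column x4 is 21/19.

21/19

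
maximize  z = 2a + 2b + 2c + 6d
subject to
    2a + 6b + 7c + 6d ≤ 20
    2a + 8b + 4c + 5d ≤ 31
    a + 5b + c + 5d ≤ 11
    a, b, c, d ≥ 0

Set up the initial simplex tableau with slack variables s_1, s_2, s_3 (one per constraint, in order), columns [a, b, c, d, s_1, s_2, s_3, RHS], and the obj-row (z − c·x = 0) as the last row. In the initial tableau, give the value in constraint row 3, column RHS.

The RHS of constraint 3 is b_3 = 11.

11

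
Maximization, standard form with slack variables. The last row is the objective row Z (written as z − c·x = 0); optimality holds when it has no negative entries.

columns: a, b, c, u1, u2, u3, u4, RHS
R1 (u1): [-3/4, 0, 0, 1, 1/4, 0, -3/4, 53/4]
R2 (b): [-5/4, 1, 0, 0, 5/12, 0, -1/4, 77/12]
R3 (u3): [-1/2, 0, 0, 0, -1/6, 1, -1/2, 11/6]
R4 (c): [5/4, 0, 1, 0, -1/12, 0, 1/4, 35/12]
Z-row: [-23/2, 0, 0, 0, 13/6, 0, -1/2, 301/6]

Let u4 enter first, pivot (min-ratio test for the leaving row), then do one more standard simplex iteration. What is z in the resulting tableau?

77

Ratio test on column u4 — row 1: entry -3/4 ≤ 0; row 2: entry -1/4 ≤ 0; row 3: entry -1/2 ≤ 0; row 4: (35/12)/(1/4) = 35/3. Minimum is 35/3 at row 4 (c leaves); pivot element 1/4.
Pivot on row 4; the Z-row RHS becomes 301/6 − (-1/2)·(35/3) = 56.
Next entering variable (most negative Z-row entry -9): a.
Ratio test on column a — row 1: 22/3 = 22/3; row 2: entry 0 ≤ 0; row 3: (23/3)/2 = 23/6; row 4: (35/3)/5 = 7/3. Minimum is 7/3 at row 4 (u4 leaves); pivot element 5.
After the second pivot the Z-row RHS is 56 − (-9)·(7/3) = 77.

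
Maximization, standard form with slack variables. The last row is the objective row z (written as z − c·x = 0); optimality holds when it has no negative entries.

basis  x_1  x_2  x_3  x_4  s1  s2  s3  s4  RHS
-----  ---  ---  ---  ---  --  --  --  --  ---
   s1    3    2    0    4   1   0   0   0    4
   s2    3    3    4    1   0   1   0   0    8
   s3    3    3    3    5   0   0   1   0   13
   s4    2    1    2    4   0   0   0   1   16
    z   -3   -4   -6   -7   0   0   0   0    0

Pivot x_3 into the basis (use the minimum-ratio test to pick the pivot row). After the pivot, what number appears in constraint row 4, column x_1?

Ratio test on column x_3 — row 1: entry 0 ≤ 0; row 2: 8/4 = 2; row 3: 13/3 = 13/3; row 4: 16/2 = 8. Minimum is 2 at row 2 (s2 leaves); pivot element 4.
Divide row 2 by 4; eliminate column x_3 from the other rows.
Row 4 update in column x_1: 2 − 2·(3/4) = 1/2.

1/2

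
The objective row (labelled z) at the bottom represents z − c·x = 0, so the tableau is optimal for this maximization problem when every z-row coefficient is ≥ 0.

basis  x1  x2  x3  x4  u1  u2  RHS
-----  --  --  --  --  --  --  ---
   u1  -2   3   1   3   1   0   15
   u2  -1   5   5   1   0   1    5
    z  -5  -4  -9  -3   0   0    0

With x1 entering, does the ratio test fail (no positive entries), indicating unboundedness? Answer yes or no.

Every constraint-row entry in column x1 is ≤ 0, so increasing x1 is unbounded.

yes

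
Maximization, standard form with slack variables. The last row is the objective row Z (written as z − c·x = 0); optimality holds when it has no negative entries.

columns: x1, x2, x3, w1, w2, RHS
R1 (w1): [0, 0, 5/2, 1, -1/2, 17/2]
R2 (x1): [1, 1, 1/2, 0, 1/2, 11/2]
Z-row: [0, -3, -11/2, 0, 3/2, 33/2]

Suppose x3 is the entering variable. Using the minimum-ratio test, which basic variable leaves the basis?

w1

Column x3 entries and ratios — w1: (17/2)/(5/2) = 17/5; x1: (11/2)/(1/2) = 11.
Smallest ratio is 17/5 in the row of w1, so w1 leaves.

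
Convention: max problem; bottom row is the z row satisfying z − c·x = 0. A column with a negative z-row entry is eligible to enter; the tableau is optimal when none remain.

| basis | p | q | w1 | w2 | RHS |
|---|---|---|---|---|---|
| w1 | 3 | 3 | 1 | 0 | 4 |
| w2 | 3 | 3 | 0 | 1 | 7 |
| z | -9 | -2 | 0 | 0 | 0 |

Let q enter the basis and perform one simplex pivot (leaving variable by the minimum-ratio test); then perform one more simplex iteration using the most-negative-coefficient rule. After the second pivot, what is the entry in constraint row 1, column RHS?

4/3

Ratio test on column q — row 1: 4/3 = 4/3; row 2: 7/3 = 7/3. Minimum is 4/3 at row 1 (w1 leaves); pivot element 3.
Divide row 1 by 3; eliminate column q from the other rows.
Second iteration: most negative z-row entry is -7 in column p, so p enters.
Ratio test on column p — row 1: (4/3)/1 = 4/3; row 2: entry 0 ≤ 0. Minimum is 4/3 at row 1 (q leaves); pivot element 1.
Divide row 1 by 1; eliminate column p from the other rows.
After both pivots, the entry at constraint row 1, column RHS is 4/3.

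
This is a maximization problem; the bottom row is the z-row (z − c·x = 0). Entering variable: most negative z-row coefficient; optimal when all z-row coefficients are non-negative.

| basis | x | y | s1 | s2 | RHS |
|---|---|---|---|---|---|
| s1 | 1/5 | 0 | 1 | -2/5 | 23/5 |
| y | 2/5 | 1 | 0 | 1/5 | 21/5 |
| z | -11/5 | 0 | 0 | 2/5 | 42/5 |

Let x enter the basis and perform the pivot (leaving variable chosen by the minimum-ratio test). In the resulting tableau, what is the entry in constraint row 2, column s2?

1/2

Ratio test on column x — row 1: (23/5)/(1/5) = 23; row 2: (21/5)/(2/5) = 21/2. Minimum is 21/2 at row 2 (y leaves); pivot element 2/5.
Divide row 2 by 2/5; eliminate column x from the other rows.
In the new row 2, the s2 entry is the old entry divided by the pivot: (1/5)/(2/5) = 1/2.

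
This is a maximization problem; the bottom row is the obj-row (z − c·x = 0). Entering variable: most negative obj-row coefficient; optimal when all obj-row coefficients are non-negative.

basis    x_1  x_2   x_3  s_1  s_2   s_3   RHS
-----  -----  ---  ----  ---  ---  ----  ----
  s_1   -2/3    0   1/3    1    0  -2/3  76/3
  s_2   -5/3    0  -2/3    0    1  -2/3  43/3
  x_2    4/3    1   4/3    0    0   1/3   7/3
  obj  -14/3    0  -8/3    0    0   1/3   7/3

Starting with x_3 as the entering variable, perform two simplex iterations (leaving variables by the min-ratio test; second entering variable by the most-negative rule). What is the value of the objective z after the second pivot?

Ratio test on column x_3 — row 1: (76/3)/(1/3) = 76; row 2: entry -2/3 ≤ 0; row 3: (7/3)/(4/3) = 7/4. Minimum is 7/4 at row 3 (x_2 leaves); pivot element 4/3.
Pivot on row 3; the obj-row RHS becomes 7/3 − (-8/3)·(7/4) = 7.
Next entering variable (most negative obj-row entry -2): x_1.
Ratio test on column x_1 — row 1: entry -1 ≤ 0; row 2: entry -1 ≤ 0; row 3: (7/4)/1 = 7/4. Minimum is 7/4 at row 3 (x_3 leaves); pivot element 1.
After the second pivot the obj-row RHS is 7 − (-2)·(7/4) = 21/2.

21/2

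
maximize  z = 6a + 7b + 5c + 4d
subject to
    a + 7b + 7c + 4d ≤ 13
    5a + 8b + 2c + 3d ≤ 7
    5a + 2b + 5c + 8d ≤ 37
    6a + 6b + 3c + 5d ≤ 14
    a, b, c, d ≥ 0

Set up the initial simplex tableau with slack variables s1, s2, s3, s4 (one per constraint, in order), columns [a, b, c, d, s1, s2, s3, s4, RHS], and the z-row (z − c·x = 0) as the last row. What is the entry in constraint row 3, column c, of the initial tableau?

Constraint 3 has coefficient 5 on c.

5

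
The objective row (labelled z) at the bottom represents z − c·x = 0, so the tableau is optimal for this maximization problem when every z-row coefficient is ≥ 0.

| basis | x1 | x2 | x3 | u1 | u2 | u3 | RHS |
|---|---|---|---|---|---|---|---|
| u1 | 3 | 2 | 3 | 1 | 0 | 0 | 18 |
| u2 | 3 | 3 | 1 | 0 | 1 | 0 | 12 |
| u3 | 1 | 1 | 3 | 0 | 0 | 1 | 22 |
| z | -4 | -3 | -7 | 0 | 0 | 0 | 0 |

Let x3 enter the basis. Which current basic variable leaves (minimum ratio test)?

u1

Column x3 entries and ratios — u1: 18/3 = 6; u2: 12/1 = 12; u3: 22/3 = 22/3.
Smallest ratio is 6 in the row of u1, so u1 leaves.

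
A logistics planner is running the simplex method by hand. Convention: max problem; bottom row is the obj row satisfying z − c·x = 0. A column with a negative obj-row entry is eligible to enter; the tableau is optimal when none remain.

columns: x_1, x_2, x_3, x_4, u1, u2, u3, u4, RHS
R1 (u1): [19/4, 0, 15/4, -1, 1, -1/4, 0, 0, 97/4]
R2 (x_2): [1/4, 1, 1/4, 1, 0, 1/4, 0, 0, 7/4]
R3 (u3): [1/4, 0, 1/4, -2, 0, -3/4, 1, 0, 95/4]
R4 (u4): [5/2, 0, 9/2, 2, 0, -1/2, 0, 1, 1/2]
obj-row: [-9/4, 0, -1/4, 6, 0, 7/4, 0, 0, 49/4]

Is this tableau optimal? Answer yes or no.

no

The obj-row has a negative entry -9/4 in column x_1, so it is not optimal.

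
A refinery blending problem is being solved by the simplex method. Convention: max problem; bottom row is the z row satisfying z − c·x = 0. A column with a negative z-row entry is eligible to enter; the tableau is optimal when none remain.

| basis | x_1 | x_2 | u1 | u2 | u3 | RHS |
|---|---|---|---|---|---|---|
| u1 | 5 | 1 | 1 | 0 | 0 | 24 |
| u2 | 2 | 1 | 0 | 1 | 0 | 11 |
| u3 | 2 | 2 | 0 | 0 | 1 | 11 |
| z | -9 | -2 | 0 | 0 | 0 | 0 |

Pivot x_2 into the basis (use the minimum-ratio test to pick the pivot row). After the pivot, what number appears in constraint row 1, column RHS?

37/2

Ratio test on column x_2 — row 1: 24/1 = 24; row 2: 11/1 = 11; row 3: 11/2 = 11/2. Minimum is 11/2 at row 3 (u3 leaves); pivot element 2.
Divide row 3 by 2; eliminate column x_2 from the other rows.
Row 1 update in column RHS: 24 − 1·(11/2) = 37/2.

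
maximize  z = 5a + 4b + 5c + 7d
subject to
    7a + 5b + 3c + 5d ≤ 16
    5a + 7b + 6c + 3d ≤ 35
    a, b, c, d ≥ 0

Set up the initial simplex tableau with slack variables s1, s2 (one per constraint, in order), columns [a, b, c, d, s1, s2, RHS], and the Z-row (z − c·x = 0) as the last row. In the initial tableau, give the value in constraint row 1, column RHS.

16

The RHS of constraint 1 is b_1 = 16.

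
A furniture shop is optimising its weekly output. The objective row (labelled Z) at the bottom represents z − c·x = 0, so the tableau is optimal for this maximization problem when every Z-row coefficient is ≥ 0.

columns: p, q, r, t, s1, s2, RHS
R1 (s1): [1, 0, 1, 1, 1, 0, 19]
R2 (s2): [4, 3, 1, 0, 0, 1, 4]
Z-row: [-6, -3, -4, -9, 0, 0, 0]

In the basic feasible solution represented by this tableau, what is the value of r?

0

r is not in the basis, so in the current basic feasible solution r = 0.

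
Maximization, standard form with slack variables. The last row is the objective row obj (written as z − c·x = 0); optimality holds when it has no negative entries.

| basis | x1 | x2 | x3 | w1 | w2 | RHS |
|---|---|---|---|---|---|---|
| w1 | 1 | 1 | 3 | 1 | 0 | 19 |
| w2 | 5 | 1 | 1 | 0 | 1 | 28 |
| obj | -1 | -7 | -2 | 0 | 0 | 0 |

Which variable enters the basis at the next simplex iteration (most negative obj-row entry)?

x2

Negative obj-row entries: x1: -1, x2: -7, x3: -2.
The most negative is -7 in column x2, so x2 enters.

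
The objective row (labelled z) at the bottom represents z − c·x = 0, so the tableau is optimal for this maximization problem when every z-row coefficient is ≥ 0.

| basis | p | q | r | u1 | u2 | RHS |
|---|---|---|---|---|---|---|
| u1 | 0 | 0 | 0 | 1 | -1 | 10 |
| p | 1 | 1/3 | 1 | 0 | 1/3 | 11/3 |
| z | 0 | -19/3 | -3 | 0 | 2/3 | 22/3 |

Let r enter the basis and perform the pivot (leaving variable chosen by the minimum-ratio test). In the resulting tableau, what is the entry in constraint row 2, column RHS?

Ratio test on column r — row 1: entry 0 ≤ 0; row 2: (11/3)/1 = 11/3. Minimum is 11/3 at row 2 (p leaves); pivot element 1.
Divide row 2 by 1; eliminate column r from the other rows.
In the new row 2, the RHS entry is the old entry divided by the pivot: (11/3)/1 = 11/3.

11/3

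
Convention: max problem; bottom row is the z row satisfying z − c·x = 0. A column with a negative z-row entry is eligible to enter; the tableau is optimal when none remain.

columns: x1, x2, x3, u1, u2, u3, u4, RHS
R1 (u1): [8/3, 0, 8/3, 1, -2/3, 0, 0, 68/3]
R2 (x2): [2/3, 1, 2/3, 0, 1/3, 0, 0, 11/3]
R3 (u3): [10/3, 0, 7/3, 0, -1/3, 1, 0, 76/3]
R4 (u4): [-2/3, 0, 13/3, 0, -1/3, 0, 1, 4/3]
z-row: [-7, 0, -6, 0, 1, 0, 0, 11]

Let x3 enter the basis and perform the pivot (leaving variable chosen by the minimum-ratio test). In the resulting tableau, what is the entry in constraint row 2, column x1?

10/13

Ratio test on column x3 — row 1: (68/3)/(8/3) = 17/2; row 2: (11/3)/(2/3) = 11/2; row 3: (76/3)/(7/3) = 76/7; row 4: (4/3)/(13/3) = 4/13. Minimum is 4/13 at row 4 (u4 leaves); pivot element 13/3.
Divide row 4 by 13/3; eliminate column x3 from the other rows.
Row 2 update in column x1: 2/3 − (2/3)·(-2/13) = 10/13.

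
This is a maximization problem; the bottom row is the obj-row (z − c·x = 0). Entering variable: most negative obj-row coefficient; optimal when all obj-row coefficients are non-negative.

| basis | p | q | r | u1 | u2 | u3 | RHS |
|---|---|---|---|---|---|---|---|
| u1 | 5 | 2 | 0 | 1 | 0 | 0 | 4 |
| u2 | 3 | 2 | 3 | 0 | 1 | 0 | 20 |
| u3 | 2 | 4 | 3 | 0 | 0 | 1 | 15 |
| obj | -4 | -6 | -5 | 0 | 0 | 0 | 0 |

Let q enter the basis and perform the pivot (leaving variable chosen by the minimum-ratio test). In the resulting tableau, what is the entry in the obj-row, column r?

-5

Ratio test on column q — row 1: 4/2 = 2; row 2: 20/2 = 10; row 3: 15/4 = 15/4. Minimum is 2 at row 1 (u1 leaves); pivot element 2.
Divide row 1 by 2; eliminate column q from the other rows.
obj-row update in column r: -5 − (-6)·0 = -5.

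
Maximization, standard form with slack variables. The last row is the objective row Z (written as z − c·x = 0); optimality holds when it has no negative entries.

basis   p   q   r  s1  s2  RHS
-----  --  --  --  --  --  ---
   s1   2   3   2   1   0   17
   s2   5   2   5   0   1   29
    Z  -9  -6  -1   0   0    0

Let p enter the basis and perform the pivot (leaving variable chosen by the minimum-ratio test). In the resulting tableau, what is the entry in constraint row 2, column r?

1

Ratio test on column p — row 1: 17/2 = 17/2; row 2: 29/5 = 29/5. Minimum is 29/5 at row 2 (s2 leaves); pivot element 5.
Divide row 2 by 5; eliminate column p from the other rows.
In the new row 2, the r entry is the old entry divided by the pivot: 5/5 = 1.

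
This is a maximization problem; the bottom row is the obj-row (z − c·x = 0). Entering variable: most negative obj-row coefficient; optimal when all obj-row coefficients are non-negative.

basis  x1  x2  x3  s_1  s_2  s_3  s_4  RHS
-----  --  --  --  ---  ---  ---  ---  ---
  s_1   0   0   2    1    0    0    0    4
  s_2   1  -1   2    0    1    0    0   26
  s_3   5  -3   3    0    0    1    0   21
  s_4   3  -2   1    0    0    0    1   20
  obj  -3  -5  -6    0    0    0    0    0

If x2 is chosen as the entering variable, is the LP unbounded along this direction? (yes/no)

yes

Every constraint-row entry in column x2 is ≤ 0, so increasing x2 is unbounded.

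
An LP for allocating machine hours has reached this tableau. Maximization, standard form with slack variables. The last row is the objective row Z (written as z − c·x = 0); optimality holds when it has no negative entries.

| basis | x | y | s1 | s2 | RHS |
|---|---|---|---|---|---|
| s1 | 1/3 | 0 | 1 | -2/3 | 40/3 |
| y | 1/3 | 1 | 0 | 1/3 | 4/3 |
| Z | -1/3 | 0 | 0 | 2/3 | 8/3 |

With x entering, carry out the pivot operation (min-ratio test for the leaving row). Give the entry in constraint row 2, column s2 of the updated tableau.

1

Ratio test on column x — row 1: (40/3)/(1/3) = 40; row 2: (4/3)/(1/3) = 4. Minimum is 4 at row 2 (y leaves); pivot element 1/3.
Divide row 2 by 1/3; eliminate column x from the other rows.
In the new row 2, the s2 entry is the old entry divided by the pivot: (1/3)/(1/3) = 1.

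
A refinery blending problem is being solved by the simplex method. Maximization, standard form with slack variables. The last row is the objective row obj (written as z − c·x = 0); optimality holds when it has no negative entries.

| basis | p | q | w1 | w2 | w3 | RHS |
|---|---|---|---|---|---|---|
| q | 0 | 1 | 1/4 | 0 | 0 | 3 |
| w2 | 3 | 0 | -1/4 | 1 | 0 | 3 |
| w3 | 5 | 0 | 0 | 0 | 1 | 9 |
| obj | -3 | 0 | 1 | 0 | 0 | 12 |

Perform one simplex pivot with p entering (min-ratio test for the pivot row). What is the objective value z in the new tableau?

Ratio test on column p — row 1: entry 0 ≤ 0; row 2: 3/3 = 1; row 3: 9/5 = 9/5. Minimum is 1 at row 2 (w2 leaves); pivot element 3.
Pivot on row 2; the obj-row RHS becomes 12 − (-3)·1 = 15.

15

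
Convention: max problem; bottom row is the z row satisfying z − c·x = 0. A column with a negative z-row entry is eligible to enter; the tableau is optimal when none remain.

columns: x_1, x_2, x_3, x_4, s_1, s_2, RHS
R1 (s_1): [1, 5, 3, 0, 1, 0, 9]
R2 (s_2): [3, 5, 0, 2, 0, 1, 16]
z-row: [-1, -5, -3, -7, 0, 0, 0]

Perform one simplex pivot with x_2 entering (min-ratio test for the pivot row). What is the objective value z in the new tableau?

Ratio test on column x_2 — row 1: 9/5 = 9/5; row 2: 16/5 = 16/5. Minimum is 9/5 at row 1 (s_1 leaves); pivot element 5.
Pivot on row 1; the z-row RHS becomes 0 − (-5)·(9/5) = 9.

9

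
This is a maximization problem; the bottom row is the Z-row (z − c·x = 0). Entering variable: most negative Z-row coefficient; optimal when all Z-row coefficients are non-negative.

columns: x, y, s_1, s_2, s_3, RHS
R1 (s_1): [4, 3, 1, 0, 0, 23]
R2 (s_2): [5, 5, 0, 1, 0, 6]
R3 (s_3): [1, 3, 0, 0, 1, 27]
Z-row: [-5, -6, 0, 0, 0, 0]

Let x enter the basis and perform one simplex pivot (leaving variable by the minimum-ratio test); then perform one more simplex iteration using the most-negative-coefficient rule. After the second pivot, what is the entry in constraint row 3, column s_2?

-3/5

Ratio test on column x — row 1: 23/4 = 23/4; row 2: 6/5 = 6/5; row 3: 27/1 = 27. Minimum is 6/5 at row 2 (s_2 leaves); pivot element 5.
Divide row 2 by 5; eliminate column x from the other rows.
Second iteration: most negative Z-row entry is -1 in column y, so y enters.
Ratio test on column y — row 1: entry -1 ≤ 0; row 2: (6/5)/1 = 6/5; row 3: (129/5)/2 = 129/10. Minimum is 6/5 at row 2 (x leaves); pivot element 1.
Divide row 2 by 1; eliminate column y from the other rows.
After both pivots, the entry at constraint row 3, column s_2 is -3/5.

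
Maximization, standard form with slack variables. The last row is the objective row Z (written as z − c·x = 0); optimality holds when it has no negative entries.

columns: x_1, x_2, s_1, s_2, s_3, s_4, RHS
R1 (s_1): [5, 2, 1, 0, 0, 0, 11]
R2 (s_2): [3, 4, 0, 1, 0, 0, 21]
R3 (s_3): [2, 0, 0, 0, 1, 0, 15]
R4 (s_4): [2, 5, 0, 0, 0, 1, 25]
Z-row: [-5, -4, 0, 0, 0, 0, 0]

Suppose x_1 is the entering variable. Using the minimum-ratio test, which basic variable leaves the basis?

s_1

Column x_1 entries and ratios — s_1: 11/5 = 11/5; s_2: 21/3 = 7; s_3: 15/2 = 15/2; s_4: 25/2 = 25/2.
Smallest ratio is 11/5 in the row of s_1, so s_1 leaves.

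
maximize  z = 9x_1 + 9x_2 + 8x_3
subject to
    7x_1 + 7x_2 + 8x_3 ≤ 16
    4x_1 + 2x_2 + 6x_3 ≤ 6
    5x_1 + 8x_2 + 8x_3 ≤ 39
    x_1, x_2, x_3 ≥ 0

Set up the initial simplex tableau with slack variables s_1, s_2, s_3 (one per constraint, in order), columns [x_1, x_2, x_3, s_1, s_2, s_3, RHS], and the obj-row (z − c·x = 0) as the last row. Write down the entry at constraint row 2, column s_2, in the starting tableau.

Slack s_2 belongs to constraint 2; its column is the unit vector e_2, so the entry in row 2 is 1.

1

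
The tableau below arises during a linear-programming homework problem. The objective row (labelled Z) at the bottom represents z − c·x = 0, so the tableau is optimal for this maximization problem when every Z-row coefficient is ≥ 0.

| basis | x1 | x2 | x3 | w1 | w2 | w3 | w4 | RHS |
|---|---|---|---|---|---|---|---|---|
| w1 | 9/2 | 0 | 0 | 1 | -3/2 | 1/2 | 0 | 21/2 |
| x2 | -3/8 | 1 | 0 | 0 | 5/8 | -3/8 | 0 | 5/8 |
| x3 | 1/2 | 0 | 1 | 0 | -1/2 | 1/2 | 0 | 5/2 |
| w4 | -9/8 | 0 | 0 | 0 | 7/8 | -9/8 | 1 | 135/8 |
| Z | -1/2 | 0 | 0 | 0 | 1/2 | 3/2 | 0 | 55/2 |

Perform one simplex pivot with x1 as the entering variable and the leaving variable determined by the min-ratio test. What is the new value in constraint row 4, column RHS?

39/2

Ratio test on column x1 — row 1: (21/2)/(9/2) = 7/3; row 2: entry -3/8 ≤ 0; row 3: (5/2)/(1/2) = 5; row 4: entry -9/8 ≤ 0. Minimum is 7/3 at row 1 (w1 leaves); pivot element 9/2.
Divide row 1 by 9/2; eliminate column x1 from the other rows.
Row 4 update in column RHS: 135/8 − (-9/8)·(7/3) = 39/2.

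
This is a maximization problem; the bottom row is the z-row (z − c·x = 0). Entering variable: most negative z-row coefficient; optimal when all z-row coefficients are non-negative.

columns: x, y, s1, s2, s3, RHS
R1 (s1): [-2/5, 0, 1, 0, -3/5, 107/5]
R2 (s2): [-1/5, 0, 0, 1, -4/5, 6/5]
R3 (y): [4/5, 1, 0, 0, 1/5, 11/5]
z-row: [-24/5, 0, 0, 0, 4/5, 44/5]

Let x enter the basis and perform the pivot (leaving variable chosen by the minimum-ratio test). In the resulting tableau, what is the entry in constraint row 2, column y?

1/4

Ratio test on column x — row 1: entry -2/5 ≤ 0; row 2: entry -1/5 ≤ 0; row 3: (11/5)/(4/5) = 11/4. Minimum is 11/4 at row 3 (y leaves); pivot element 4/5.
Divide row 3 by 4/5; eliminate column x from the other rows.
Row 2 update in column y: 0 − (-1/5)·(5/4) = 1/4.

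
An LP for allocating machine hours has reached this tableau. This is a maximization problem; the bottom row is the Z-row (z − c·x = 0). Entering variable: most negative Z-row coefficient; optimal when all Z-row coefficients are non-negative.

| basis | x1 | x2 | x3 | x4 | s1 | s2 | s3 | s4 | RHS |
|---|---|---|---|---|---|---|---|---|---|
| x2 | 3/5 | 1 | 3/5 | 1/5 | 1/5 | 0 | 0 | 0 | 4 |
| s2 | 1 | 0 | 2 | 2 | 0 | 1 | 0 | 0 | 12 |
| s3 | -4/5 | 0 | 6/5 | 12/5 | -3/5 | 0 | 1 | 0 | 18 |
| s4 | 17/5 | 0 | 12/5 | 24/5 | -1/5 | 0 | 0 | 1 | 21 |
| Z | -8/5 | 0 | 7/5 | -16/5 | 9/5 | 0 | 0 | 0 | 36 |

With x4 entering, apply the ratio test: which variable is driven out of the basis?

Column x4 entries and ratios — x2: 4/(1/5) = 20; s2: 12/2 = 6; s3: 18/(12/5) = 15/2; s4: 21/(24/5) = 35/8.
Smallest ratio is 35/8 in the row of s4, so s4 leaves.

s4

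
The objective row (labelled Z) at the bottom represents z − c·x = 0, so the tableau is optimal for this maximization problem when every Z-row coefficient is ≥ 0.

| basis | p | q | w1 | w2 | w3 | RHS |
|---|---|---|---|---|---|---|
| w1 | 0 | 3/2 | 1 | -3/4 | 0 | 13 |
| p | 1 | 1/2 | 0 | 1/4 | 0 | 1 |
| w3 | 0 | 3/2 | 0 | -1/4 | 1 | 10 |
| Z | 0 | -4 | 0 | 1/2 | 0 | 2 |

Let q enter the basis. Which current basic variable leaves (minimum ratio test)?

p

Column q entries and ratios — w1: 13/(3/2) = 26/3; p: 1/(1/2) = 2; w3: 10/(3/2) = 20/3.
Smallest ratio is 2 in the row of p, so p leaves.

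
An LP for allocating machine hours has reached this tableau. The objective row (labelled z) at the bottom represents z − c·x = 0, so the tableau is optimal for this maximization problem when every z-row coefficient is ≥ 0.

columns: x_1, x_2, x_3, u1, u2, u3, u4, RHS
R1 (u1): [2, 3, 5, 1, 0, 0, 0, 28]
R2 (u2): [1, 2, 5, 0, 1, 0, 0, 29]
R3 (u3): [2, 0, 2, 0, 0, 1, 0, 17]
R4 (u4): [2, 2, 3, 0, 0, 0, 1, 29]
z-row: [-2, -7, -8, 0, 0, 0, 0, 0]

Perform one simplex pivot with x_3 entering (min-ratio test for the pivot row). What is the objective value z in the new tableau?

Ratio test on column x_3 — row 1: 28/5 = 28/5; row 2: 29/5 = 29/5; row 3: 17/2 = 17/2; row 4: 29/3 = 29/3. Minimum is 28/5 at row 1 (u1 leaves); pivot element 5.
Pivot on row 1; the z-row RHS becomes 0 − (-8)·(28/5) = 224/5.

224/5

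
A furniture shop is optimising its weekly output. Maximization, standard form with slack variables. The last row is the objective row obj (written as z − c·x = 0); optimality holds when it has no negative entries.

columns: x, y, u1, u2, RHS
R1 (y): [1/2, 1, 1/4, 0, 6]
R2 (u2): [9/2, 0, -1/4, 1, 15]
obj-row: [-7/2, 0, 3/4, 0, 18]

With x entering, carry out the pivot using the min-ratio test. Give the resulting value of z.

89/3

Ratio test on column x — row 1: 6/(1/2) = 12; row 2: 15/(9/2) = 10/3. Minimum is 10/3 at row 2 (u2 leaves); pivot element 9/2.
Pivot on row 2; the obj-row RHS becomes 18 − (-7/2)·(10/3) = 89/3.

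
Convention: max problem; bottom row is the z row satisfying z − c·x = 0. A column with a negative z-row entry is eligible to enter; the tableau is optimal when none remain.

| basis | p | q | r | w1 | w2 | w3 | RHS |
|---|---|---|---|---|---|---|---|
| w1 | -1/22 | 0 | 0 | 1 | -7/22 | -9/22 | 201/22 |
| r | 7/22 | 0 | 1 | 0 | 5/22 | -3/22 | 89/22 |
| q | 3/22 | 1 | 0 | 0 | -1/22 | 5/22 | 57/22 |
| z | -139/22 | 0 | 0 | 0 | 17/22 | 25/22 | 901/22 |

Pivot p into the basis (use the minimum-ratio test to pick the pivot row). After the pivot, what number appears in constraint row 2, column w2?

Ratio test on column p — row 1: entry -1/22 ≤ 0; row 2: (89/22)/(7/22) = 89/7; row 3: (57/22)/(3/22) = 19. Minimum is 89/7 at row 2 (r leaves); pivot element 7/22.
Divide row 2 by 7/22; eliminate column p from the other rows.
In the new row 2, the w2 entry is the old entry divided by the pivot: (5/22)/(7/22) = 5/7.

5/7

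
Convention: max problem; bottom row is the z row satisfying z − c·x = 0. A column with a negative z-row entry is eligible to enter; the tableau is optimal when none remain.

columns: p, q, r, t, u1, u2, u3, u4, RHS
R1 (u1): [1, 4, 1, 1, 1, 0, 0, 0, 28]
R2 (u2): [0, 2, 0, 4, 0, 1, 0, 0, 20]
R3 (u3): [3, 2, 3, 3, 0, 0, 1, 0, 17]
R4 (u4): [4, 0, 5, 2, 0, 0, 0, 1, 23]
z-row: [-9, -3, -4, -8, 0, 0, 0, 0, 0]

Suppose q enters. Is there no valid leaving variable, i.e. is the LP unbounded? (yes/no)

no

Column q has positive entries in row(s) 1, 2, 3, so the ratio test bounds it — not unbounded.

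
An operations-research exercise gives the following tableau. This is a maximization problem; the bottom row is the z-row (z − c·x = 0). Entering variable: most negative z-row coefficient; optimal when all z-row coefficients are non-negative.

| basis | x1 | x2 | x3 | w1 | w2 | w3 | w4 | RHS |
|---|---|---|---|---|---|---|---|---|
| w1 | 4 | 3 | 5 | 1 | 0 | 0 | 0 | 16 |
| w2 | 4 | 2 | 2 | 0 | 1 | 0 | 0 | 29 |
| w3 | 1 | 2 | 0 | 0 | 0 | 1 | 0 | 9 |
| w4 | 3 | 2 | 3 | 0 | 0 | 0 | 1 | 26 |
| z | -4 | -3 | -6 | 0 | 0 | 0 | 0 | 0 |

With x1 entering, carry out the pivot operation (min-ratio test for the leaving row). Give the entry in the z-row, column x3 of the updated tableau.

-1

Ratio test on column x1 — row 1: 16/4 = 4; row 2: 29/4 = 29/4; row 3: 9/1 = 9; row 4: 26/3 = 26/3. Minimum is 4 at row 1 (w1 leaves); pivot element 4.
Divide row 1 by 4; eliminate column x1 from the other rows.
z-row update in column x3: -6 − (-4)·(5/4) = -1.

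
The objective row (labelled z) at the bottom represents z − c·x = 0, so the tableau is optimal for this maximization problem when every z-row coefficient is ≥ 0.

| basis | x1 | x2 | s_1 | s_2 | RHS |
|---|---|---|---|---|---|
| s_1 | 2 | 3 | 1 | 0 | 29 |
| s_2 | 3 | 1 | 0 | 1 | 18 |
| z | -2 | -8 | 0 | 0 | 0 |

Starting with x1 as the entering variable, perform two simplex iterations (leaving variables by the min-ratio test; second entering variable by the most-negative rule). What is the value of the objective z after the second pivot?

458/7

Ratio test on column x1 — row 1: 29/2 = 29/2; row 2: 18/3 = 6. Minimum is 6 at row 2 (s_2 leaves); pivot element 3.
Pivot on row 2; the z-row RHS becomes 0 − (-2)·6 = 12.
Next entering variable (most negative z-row entry -22/3): x2.
Ratio test on column x2 — row 1: 17/(7/3) = 51/7; row 2: 6/(1/3) = 18. Minimum is 51/7 at row 1 (s_1 leaves); pivot element 7/3.
After the second pivot the z-row RHS is 12 − (-22/3)·(51/7) = 458/7.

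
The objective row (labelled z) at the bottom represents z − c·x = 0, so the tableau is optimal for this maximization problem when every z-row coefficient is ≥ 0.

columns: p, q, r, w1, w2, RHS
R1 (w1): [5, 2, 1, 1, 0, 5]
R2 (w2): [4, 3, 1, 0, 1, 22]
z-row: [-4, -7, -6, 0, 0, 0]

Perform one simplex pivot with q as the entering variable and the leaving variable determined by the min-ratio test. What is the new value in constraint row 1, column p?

Ratio test on column q — row 1: 5/2 = 5/2; row 2: 22/3 = 22/3. Minimum is 5/2 at row 1 (w1 leaves); pivot element 2.
Divide row 1 by 2; eliminate column q from the other rows.
In the new row 1, the p entry is the old entry divided by the pivot: 5/2 = 5/2.

5/2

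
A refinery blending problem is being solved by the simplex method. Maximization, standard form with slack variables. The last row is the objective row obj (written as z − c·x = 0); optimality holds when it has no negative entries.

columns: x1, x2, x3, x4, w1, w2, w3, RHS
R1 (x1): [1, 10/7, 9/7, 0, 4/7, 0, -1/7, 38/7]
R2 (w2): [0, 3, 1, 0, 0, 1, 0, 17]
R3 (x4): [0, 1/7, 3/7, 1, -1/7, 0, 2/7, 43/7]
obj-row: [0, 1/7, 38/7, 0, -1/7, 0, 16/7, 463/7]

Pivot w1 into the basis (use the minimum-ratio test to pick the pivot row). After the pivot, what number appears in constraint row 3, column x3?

3/4

Ratio test on column w1 — row 1: (38/7)/(4/7) = 19/2; row 2: entry 0 ≤ 0; row 3: entry -1/7 ≤ 0. Minimum is 19/2 at row 1 (x1 leaves); pivot element 4/7.
Divide row 1 by 4/7; eliminate column w1 from the other rows.
Row 3 update in column x3: 3/7 − (-1/7)·(9/4) = 3/4.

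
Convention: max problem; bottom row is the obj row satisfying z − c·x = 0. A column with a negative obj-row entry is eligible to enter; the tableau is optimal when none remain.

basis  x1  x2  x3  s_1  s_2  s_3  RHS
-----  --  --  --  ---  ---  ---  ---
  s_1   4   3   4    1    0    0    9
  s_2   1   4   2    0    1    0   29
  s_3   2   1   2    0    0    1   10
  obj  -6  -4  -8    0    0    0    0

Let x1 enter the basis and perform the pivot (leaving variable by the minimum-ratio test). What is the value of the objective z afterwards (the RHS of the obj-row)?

27/2

Ratio test on column x1 — row 1: 9/4 = 9/4; row 2: 29/1 = 29; row 3: 10/2 = 5. Minimum is 9/4 at row 1 (s_1 leaves); pivot element 4.
Pivot on row 1; the obj-row RHS becomes 0 − (-6)·(9/4) = 27/2.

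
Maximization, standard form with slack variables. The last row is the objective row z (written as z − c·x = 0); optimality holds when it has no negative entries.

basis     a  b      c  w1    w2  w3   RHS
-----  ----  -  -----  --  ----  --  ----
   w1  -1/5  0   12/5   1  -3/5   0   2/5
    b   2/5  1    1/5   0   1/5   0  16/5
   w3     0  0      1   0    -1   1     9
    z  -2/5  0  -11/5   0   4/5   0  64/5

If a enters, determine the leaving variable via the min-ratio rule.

Column a entries and ratios — w1: -1/5 ≤ 0, skip; b: (16/5)/(2/5) = 8; w3: 0 ≤ 0, skip.
Smallest ratio is 8 in the row of b, so b leaves.

b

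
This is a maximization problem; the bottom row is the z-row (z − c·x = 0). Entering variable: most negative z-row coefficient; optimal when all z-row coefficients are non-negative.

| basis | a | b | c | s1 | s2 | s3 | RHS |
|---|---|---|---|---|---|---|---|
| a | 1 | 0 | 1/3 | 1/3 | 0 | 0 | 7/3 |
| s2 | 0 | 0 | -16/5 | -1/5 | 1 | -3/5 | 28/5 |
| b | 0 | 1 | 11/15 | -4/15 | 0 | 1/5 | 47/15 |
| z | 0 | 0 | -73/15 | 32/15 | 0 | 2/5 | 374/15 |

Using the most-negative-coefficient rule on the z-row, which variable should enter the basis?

c

Negative z-row entries: c: -73/15.
The most negative is -73/15 in column c, so c enters.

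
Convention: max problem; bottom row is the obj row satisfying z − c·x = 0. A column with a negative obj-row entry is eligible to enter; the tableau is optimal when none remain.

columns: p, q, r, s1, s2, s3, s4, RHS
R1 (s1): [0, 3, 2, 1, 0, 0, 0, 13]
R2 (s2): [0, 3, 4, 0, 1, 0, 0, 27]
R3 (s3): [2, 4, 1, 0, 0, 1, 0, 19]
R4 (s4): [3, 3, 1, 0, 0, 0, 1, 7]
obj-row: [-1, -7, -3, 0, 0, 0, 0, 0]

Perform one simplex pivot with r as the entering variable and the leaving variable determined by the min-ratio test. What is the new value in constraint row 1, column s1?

Ratio test on column r — row 1: 13/2 = 13/2; row 2: 27/4 = 27/4; row 3: 19/1 = 19; row 4: 7/1 = 7. Minimum is 13/2 at row 1 (s1 leaves); pivot element 2.
Divide row 1 by 2; eliminate column r from the other rows.
In the new row 1, the s1 entry is the old entry divided by the pivot: 1/2 = 1/2.

1/2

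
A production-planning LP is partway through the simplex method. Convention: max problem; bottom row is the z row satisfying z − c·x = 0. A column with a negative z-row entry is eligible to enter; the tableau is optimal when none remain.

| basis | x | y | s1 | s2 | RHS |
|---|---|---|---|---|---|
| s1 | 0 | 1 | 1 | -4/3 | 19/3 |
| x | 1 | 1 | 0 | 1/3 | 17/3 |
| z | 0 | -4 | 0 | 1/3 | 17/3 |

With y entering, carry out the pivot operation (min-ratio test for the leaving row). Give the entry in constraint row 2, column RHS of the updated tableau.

17/3

Ratio test on column y — row 1: (19/3)/1 = 19/3; row 2: (17/3)/1 = 17/3. Minimum is 17/3 at row 2 (x leaves); pivot element 1.
Divide row 2 by 1; eliminate column y from the other rows.
In the new row 2, the RHS entry is the old entry divided by the pivot: (17/3)/1 = 17/3.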